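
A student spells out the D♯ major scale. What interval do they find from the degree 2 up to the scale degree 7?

M6

The scale runs D♯ E♯ F𝄪 G♯ A♯ B♯ C𝄪.
The degree 2 is E♯ and the degree 7 is C𝄪.
From E♯ to C𝄪 is 9 semitones, exactly the major sixth.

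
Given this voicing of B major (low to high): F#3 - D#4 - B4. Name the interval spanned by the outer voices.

perfect eleventh

The outer voices are F#3 and B4.
From F# to B is 17 semitones, exactly the perfect eleventh.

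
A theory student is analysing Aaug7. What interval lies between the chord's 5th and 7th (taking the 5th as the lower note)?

Aaug7 (A augmented seventh): A, C#, E#, G.
That puts E# below G.
3 letter names make it a third; at 2 semitones (a whole step narrower than major) the quality is diminished.

diminished 3rd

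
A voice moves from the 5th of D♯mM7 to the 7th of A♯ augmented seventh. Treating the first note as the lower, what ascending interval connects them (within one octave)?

D♯mM7 has A♯ as its 5th, and A♯ augmented seventh has G♯ as its 7th.
7 letter names make it a seventh; at 10 semitones (a half step narrower than major) the quality is minor.

minor seventh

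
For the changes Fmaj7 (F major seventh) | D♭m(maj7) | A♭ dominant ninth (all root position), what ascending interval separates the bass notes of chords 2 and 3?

The roots are D♭ and A♭.
D♭ up to A♭ spans 5 letter names and 7 semitones — a perfect fifth.

P5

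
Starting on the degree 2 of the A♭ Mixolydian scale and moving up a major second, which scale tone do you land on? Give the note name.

The scale is A♭ B♭ C D♭ E♭ F G♭.
The degree 2 is B♭; a major second above that is C — scale degree 3.

C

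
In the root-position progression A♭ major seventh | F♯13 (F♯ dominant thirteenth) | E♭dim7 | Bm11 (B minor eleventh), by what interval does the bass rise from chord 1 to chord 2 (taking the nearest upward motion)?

The roots are A♭ and F♯.
A♭ up to F♯ is 10 semitones, a half step wider than a major sixth, so the interval is augmented.

augmented sixth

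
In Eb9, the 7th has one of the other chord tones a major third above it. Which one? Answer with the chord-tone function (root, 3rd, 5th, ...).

9th

Spelling the chord: Eb G Bb Db F.
The 7th is Db. A major third above Db is F.
F is the chord's 9th.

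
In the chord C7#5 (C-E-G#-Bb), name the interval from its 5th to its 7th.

diminished third

That puts G# below Bb.
From G# to Bb: 2 semitones over a third = diminished.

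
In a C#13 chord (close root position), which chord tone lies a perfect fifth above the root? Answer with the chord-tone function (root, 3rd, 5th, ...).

5th

Spelling the chord: C# E# G# B D# A#.
The root is C#. A perfect fifth above C# is G#.
G# is the chord's 5th.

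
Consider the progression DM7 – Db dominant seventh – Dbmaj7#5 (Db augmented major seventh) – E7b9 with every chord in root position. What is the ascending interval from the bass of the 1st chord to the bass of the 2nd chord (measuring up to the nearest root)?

diminished octave

The roots are D and Db.
8 letter names make it an octave; at 11 semitones (a half step narrower than perfect) the quality is diminished.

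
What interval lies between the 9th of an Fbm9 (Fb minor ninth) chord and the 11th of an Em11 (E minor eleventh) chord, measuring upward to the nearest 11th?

Fbm9 (Fb minor ninth) has Gb as its 9th, and Em11 (E minor eleventh) has A as its 11th.
2 letter names make it a second; at 3 semitones (a half step wider than major) the quality is augmented.

augmented 2nd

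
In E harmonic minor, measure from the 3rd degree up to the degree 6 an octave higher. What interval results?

Spelling E harmonic minor: E F# G A B C D#.
That puts G below C.
Counting 11 letters and 17 half steps from G gives a perfect eleventh.

perfect 11th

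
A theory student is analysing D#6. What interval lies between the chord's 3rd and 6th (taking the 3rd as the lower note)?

perfect fourth

D#6: D#-F##-A#-B#.
That puts F## below B#.
Counting 4 letters and 5 half steps from F## gives a perfect fourth.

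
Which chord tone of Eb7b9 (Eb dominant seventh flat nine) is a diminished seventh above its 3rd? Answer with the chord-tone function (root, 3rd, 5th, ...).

Spelling the chord: Eb, G, Bb, Db, Fb.
The 3rd is G. A diminished seventh above G is Fb.
Fb is the chord's 9th.

9th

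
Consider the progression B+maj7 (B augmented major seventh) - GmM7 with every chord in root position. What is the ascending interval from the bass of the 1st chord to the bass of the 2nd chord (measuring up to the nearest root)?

The roots are B and G.
From B to G: 8 semitones over a sixth = minor.

minor sixth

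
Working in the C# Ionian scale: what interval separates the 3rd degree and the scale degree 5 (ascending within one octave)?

The scale runs C# D# E# F# G# A# B#.
That puts E# below G#.
From E# to G#: 3 semitones over a third = minor.

minor third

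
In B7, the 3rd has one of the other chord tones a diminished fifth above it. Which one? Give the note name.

A

Spelling the chord: B-D#-F#-A.
The 3rd is D#. A diminished fifth above D# is A.
A is the chord's 7th.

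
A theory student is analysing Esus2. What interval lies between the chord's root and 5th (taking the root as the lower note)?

perfect fifth

Esus2: E, F#, B.
That puts E below B.
From E to B is 7 semitones, exactly the perfect fifth.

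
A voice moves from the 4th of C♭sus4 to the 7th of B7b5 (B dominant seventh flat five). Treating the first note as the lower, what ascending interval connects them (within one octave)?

C♭sus4 has F♭ as its 4th, and B7b5 (B dominant seventh flat five) has A as its 7th.
From F♭ to A: 5 semitones over a third = augmented.

augmented third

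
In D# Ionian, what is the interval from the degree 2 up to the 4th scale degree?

Spelling D# Ionian: D# E# F## G# A# B# C##.
The degree 2 is E# and the degree 4 is G#.
From E# to G#: 3 semitones over a third = minor.

minor third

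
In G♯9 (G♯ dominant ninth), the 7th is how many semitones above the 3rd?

G♯ dominant ninth: G♯–B♯–D♯–F♯–A♯.
B♯ to F♯ is a diminished fifth: 6 semitones.

6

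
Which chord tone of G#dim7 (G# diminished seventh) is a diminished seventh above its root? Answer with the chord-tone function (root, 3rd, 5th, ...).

Spelling the chord: G#-B-D-F.
The root is G#. A diminished seventh above G# is F.
F is the chord's 7th.

7th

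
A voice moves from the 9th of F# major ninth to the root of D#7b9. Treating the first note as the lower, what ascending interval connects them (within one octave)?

P5

The 9th of F# major ninth is G#; the root of D#7b9 is D#.
Counting 5 letters and 7 half steps from G# gives a perfect fifth.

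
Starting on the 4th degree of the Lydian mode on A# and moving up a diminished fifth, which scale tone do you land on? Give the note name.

The scale is A# B# C## D## E# F## G##.
The 4th degree is D##; a diminished fifth above that is A# — scale degree 1.

A#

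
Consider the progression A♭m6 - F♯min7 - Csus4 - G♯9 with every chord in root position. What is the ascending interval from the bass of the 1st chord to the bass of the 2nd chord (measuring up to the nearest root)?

The roots are A♭ and F♯.
From A♭ to F♯: 10 semitones over a sixth = augmented.

augmented sixth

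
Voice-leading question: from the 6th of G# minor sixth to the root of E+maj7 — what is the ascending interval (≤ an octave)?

G# minor sixth has E# as its 6th, and E+maj7 has E as its root.
8 letter names make it an octave; at 11 semitones (a half step narrower than perfect) the quality is diminished.

diminished 8th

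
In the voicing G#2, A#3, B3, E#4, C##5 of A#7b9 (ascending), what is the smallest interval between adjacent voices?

minor 2nd

Adjacent intervals: G#2→A#3 = major ninth; A#3→B3 = minor second; B3→E#4 = augmented fourth; E#4→C##5 = major sixth.
The smallest is A#3 to B3, a minor second (1 semitone).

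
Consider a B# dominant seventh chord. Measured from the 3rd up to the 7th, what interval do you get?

B#7 (B# dominant seventh) is spelled B#, D##, F##, A#.
That puts D## below A#.
From D## to A#: 6 semitones over a fifth = diminished.

diminished fifth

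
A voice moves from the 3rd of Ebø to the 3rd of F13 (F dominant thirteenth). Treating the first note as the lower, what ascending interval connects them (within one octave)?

The 3rd of Ebø is Gb; the 3rd of F13 (F dominant thirteenth) is A.
Gb up to A is 3 semitones, a half step wider than a major second, so the interval is augmented.

A2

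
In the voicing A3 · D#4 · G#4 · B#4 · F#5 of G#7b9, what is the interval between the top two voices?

diminished fifth

Those voices are B#4 and F#5.
B# up to F# is 6 semitones, a half step narrower than a perfect fifth, so the interval is diminished.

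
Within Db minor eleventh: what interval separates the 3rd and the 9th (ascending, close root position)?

Dbm11: Db, Fb, Ab, Cb, Eb, Gb.
The 3rd is Fb and the 9th is Eb.
Fb up to Eb spans 7 letter names and 11 semitones — a major seventh.

M7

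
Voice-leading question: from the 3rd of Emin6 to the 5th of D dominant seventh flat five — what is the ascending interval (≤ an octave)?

minor second

The 3rd of Emin6 is G; the 5th of D dominant seventh flat five is A♭.
2 letter names make it a second; at 1 semitone (a half step narrower than major) the quality is minor.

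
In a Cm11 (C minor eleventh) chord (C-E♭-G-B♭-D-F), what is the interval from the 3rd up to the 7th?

perfect fifth

So we need the interval from E♭ up to B♭.
From E♭ to B♭ is 7 semitones, exactly the perfect fifth.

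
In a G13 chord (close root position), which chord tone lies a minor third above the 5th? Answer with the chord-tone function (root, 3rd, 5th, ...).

G dominant thirteenth is spelled G–B–D–F–A–E.
The 5th is D. A minor third above D is F.
F is the chord's 7th.

7th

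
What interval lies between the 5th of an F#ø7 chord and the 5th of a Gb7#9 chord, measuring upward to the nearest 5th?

F#ø7 has C as its 5th, and Gb7#9 has Db as its 5th.
2 letter names make it a second; at 1 semitone (a half step narrower than major) the quality is minor.

minor second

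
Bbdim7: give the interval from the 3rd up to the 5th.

The chord tones of Bb diminished seventh are Bb, Db, Fb, Abb.
So we need the interval from Db up to Fb.
From Db to Fb: 3 semitones over a third = minor.

m3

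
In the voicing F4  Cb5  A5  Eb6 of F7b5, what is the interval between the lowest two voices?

d5

Those voices are F4 and Cb5.
5 letter names make it a fifth; at 6 semitones (a half step narrower than perfect) the quality is diminished.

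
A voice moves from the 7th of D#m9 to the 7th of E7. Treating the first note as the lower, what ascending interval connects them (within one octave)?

minor second

D#m9 has C# as its 7th, and E7 has D as its 7th.
2 letter names make it a second; at 1 semitone (a half step narrower than major) the quality is minor.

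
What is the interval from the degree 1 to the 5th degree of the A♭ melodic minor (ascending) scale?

perfect 5th

Spelling the A♭ melodic minor (ascending) scale: A♭ B♭ C♭ D♭ E♭ F G.
That puts A♭ below E♭.
From A♭ to E♭ is 7 semitones, exactly the perfect fifth.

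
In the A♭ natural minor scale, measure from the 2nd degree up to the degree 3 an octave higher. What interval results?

A♭ natural minor: A♭ B♭ C♭ D♭ E♭ F♭ G♭.
So we need the interval from B♭ up to C♭.
From B♭ to C♭: 13 semitones over a ninth = minor.

minor ninth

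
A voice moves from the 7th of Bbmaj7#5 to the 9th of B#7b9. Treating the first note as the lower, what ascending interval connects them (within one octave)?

major 3rd

The 7th of Bbmaj7#5 is A; the 9th of B#7b9 is C#.
A up to C# spans 3 letter names and 4 semitones — a major third.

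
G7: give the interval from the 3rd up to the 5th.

minor third

The chord tones of G dominant seventh are G B D F.
3rd = B; 5th = D.
From B to D: 3 semitones over a third = minor.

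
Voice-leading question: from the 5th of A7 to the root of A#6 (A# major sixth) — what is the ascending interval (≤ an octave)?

A4

A7 has E as its 5th, and A#6 (A# major sixth) has A# as its root.
From E to A#: 6 semitones over a fourth = augmented.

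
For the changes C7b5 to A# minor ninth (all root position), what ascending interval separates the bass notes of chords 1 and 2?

The roots are C and A#.
From C to A#: 10 semitones over a sixth = augmented.

augmented sixth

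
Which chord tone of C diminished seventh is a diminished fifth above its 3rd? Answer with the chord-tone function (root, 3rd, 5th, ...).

C°7 (C diminished seventh): C E♭ G♭ B𝄫.
The 3rd is E♭. A diminished fifth above E♭ is B𝄫.
B𝄫 is the chord's 7th.

7th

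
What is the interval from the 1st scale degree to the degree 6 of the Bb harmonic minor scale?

minor sixth

Bb harmonic minor: Bb C Db Eb F Gb A.
The 1st scale degree is Bb and the degree 6 is Gb.
Bb up to Gb is 8 semitones, a half step narrower than a major sixth, so the interval is minor.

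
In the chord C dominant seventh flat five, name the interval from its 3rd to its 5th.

diminished third

The chord tones of C dominant seventh flat five are C–E–Gb–Bb.
So we need the interval from E up to Gb.
From E to Gb: 2 semitones over a third = diminished.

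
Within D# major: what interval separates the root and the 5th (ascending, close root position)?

perfect fifth

The chord tones of D# (D# major) are D#–F##–A#.
The root is D# and the 5th is A#.
D# up to A# spans 5 letter names and 7 semitones — a perfect fifth.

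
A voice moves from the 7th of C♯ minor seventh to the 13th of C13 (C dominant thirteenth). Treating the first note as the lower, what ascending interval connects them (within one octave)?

minor seventh

The 7th of C♯ minor seventh is B; the 13th of C13 (C dominant thirteenth) is A.
B up to A is 10 semitones, a half step narrower than a major seventh, so the interval is minor.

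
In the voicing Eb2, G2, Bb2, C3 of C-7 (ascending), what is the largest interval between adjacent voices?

major third

Adjacent intervals: Eb2→G2 = major third; G2→Bb2 = minor third; Bb2→C3 = major second.
The largest is Eb2 to G2, a major third (4 semitones).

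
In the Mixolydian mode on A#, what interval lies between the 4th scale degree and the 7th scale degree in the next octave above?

perfect eleventh

The scale runs A# B# C## D# E# F## G#.
The 4th scale degree is D# and the 7th scale degree (up an octave) is G#.
Counting 11 letters and 17 half steps from D# gives a perfect eleventh.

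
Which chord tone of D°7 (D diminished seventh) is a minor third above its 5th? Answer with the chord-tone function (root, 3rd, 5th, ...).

7th

The chord tones of Ddim7 are D F Ab Cb.
The 5th is Ab. A minor third above Ab is Cb.
Cb is the chord's 7th.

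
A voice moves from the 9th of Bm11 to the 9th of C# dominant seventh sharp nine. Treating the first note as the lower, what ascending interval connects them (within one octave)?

A2

The 9th of Bm11 is C#; the 9th of C# dominant seventh sharp nine is D##.
From C# to D##: 3 semitones over a second = augmented.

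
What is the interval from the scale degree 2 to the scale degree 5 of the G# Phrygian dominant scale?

A4

G# phrygian dominant: G# A B# C# D# E F#.
The scale degree 2 is A and the 5th degree is D#.
From A to D#: 6 semitones over a fourth = augmented.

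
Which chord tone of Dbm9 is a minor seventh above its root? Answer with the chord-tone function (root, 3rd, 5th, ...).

Dbm9: Db, Fb, Ab, Cb, Eb.
The root is Db. A minor seventh above Db is Cb.
Cb is the chord's 7th.

7th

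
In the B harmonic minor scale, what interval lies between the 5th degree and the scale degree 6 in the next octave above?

The scale runs B C♯ D E F♯ G A♯.
So we need the interval from F♯ up to G.
From F♯ to G: 13 semitones over a ninth = minor.

minor ninth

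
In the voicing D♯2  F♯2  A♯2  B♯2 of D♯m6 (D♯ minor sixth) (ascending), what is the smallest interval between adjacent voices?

major 2nd

Adjacent intervals: D♯2→F♯2 = minor third; F♯2→A♯2 = major third; A♯2→B♯2 = major second.
The smallest is A♯2 to B♯2, a major second (2 semitones).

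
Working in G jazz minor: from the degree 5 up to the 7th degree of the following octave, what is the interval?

major 10th

The scale runs G A Bb C D E F#.
Degree 5 = D; 7th degree (up an octave) = F#.
From D to F# is 16 semitones, exactly the major tenth.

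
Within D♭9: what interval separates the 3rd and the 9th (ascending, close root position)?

The chord tones of D♭9 are D♭ F A♭ C♭ E♭.
The 3rd is F and the 9th is E♭.
7 letter names make it a seventh; at 10 semitones (a half step narrower than major) the quality is minor.

m7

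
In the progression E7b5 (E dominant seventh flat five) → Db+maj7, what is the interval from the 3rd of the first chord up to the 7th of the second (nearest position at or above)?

The 3rd of E7b5 (E dominant seventh flat five) is G#; the 7th of Db+maj7 is C.
G# up to C is 4 semitones, a half step narrower than a perfect fourth, so the interval is diminished.

diminished fourth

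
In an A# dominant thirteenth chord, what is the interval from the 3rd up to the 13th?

A# dominant thirteenth: A# C## E# G# B# F##.
3rd = C##; 13th = F##.
From C## to F## is 17 semitones, exactly the perfect eleventh.

perfect 11th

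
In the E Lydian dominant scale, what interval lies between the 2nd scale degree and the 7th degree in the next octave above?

Spelling the E Lydian dominant scale: E F# G# A# B C# D.
So we need the interval from F# up to D.
13 letter names make it a thirteenth; at 20 semitones (a half step narrower than major) the quality is minor.

minor thirteenth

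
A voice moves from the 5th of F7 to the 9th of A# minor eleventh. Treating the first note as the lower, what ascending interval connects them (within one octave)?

A7

The 5th of F7 is C; the 9th of A# minor eleventh is B#.
C up to B# is 12 semitones, a half step wider than a major seventh, so the interval is augmented.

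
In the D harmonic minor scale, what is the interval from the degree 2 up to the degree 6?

diminished fifth

The scale runs D E F G A Bb C#.
So we need the interval from E up to Bb.
E up to Bb is 6 semitones, a half step narrower than a perfect fifth, so the interval is diminished.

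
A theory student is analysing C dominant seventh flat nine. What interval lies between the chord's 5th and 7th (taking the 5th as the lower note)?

minor third

Spelling the chord: C E G Bb Db.
So we need the interval from G up to Bb.
3 letter names make it a third; at 3 semitones (a half step narrower than major) the quality is minor.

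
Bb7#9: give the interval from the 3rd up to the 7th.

diminished fifth

Bb7#9 (Bb dominant seventh sharp nine) is spelled Bb D F Ab C#.
So we need the interval from D up to Ab.
From D to Ab: 6 semitones over a fifth = diminished.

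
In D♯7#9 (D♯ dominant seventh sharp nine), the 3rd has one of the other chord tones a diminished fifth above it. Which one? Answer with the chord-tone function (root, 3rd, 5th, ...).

D♯7#9 (D♯ dominant seventh sharp nine): D♯–F𝄪–A♯–C♯–E𝄪.
The 3rd is F𝄪. A diminished fifth above F𝄪 is C♯.
C♯ is the chord's 7th.

7th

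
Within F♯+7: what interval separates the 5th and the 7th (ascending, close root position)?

Spelling the chord: F♯-A♯-C𝄪-E.
The 5th is C𝄪 and the 7th is E.
3 letter names make it a third; at 2 semitones (a whole step narrower than major) the quality is diminished.

diminished 3rd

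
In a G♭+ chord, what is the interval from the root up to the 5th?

augmented 5th

G♭+ (G♭ augmented): G♭–B♭–D.
The root is G♭ and the 5th is D.
From G♭ to D: 8 semitones over a fifth = augmented.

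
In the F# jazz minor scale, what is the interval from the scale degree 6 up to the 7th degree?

Spelling the F# jazz minor scale: F# G# A B C# D# E#.
Scale degree 6 = D#; scale degree 7 = E#.
D# up to E# spans 2 letter names and 2 semitones — a major second.

major 2nd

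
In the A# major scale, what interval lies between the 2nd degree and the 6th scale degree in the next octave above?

P12

A# major: A# B# C## D# E# F## G##.
So we need the interval from B# up to F##.
B# up to F## spans 12 letter names and 19 semitones — a perfect twelfth.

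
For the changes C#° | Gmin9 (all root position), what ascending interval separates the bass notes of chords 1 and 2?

The roots are C# and G.
C# up to G is 6 semitones, a half step narrower than a perfect fifth, so the interval is diminished.

diminished 5th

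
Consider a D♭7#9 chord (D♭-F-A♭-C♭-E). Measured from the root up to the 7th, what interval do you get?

So we need the interval from D♭ up to C♭.
From D♭ to C♭: 10 semitones over a seventh = minor.

m7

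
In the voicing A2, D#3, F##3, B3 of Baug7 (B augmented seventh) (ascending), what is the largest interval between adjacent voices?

Adjacent intervals: A2→D#3 = augmented fourth; D#3→F##3 = major third; F##3→B3 = diminished fourth.
The largest is A2 to D#3, an augmented fourth (6 semitones).

A4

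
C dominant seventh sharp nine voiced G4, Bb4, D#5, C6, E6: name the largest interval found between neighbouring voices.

Adjacent intervals: G4→Bb4 = minor third; Bb4→D#5 = augmented third; D#5→C6 = diminished seventh; C6→E6 = major third.
The largest is D#5 to C6, a diminished seventh (9 semitones).

diminished seventh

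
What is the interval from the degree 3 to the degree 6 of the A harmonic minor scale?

perfect 4th

The scale runs A B C D E F G#.
Degree 3 = C; 6th scale degree = F.
From C to F is 5 semitones, exactly the perfect fourth.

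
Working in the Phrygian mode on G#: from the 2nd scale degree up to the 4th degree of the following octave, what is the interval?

major 10th

G# phrygian: G# A B C# D# E F#.
So we need the interval from A up to C#.
From A to C# is 16 semitones, exactly the major tenth.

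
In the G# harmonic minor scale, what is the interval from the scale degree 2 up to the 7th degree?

The scale runs G# A# B C# D# E F##.
The scale degree 2 is A# and the 7th scale degree is F##.
From A# to F## is 9 semitones, exactly the major sixth.

major sixth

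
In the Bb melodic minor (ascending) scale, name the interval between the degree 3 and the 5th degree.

major third

Bb melodic minor: Bb C Db Eb F G A.
Degree 3 = Db; scale degree 5 = F.
Db up to F spans 3 letter names and 4 semitones — a major third.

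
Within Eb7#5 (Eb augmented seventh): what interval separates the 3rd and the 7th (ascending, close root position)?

diminished fifth

Eb augmented seventh is spelled Eb, G, B, Db.
That puts G below Db.
5 letter names make it a fifth; at 6 semitones (a half step narrower than perfect) the quality is diminished.
That tritone between 3rd and 7th is what gives the dominant seventh its pull toward resolution.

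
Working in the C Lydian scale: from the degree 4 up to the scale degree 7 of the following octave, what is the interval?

perfect 11th

The scale runs C D E F# G A B.
That puts F# below B.
F# up to B spans 11 letter names and 17 semitones — a perfect eleventh.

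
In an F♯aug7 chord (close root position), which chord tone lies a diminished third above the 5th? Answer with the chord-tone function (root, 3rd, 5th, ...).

7th

F♯+7 is spelled F♯–A♯–C𝄪–E.
The 5th is C𝄪. A diminished third above C𝄪 is E.
E is the chord's 7th.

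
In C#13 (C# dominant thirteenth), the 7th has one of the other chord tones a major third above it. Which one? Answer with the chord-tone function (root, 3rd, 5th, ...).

C#13 (C# dominant thirteenth): C#, E#, G#, B, D#, A#.
The 7th is B. A major third above B is D#.
D# is the chord's 9th.

9th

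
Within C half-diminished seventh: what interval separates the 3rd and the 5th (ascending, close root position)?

Cm7b5 is spelled C–Eb–Gb–Bb.
The 3rd is Eb and the 5th is Gb.
From Eb to Gb: 3 semitones over a third = minor.

m3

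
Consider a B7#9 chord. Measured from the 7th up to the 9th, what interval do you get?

B7#9 is spelled B, D#, F#, A, C##.
That puts A below C##.
A up to C## is 5 semitones, a half step wider than a major third, so the interval is augmented.

augmented 3rd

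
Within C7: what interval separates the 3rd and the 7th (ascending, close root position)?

C7 (C dominant seventh) is spelled C-E-G-Bb.
The 3rd is E and the 7th is Bb.
From E to Bb: 6 semitones over a fifth = diminished.
This 3–7 tritone is the characteristic tension at the heart of the dominant sound.

diminished fifth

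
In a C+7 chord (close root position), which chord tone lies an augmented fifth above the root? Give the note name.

C augmented seventh is spelled C E G♯ B♭.
The root is C. An augmented fifth above C is G♯.
G♯ is the chord's 5th.

G#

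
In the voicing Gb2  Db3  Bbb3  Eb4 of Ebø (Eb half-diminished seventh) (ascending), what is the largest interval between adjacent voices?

Adjacent intervals: Gb2→Db3 = perfect fifth; Db3→Bbb3 = minor sixth; Bbb3→Eb4 = augmented fourth.
The largest is Db3 to Bbb3, a minor sixth (8 semitones).

minor sixth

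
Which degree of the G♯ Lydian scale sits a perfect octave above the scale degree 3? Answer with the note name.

B#

The scale is G♯ A♯ B♯ C𝄪 D♯ E♯ F𝄪.
The scale degree 3 is B♯; a perfect octave above that is B♯ — scale degree 3.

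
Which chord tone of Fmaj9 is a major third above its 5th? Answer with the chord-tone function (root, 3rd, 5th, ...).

7th

Fmaj9 (F major ninth): F A C E G.
The 5th is C. A major third above C is E.
E is the chord's 7th.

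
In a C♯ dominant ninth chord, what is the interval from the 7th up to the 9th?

The chord tones of C♯ dominant ninth are C♯–E♯–G♯–B–D♯.
7th = B; 9th = D♯.
B up to D♯ spans 3 letter names and 4 semitones — a major third.

M3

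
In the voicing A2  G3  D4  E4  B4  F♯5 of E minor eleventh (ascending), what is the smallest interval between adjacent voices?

Adjacent intervals: A2→G3 = minor seventh; G3→D4 = perfect fifth; D4→E4 = major second; E4→B4 = perfect fifth; B4→F♯5 = perfect fifth.
The smallest is D4 to E4, a major second (2 semitones).

major second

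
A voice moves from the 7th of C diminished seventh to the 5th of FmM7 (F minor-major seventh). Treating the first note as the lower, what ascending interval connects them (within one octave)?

C diminished seventh has B𝄫 as its 7th, and FmM7 (F minor-major seventh) has C as its 5th.
2 letter names make it a second; at 3 semitones (a half step wider than major) the quality is augmented.

A2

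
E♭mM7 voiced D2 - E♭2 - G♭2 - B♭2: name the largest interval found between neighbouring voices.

Adjacent intervals: D2→E♭2 = minor second; E♭2→G♭2 = minor third; G♭2→B♭2 = major third.
The largest is G♭2 to B♭2, a major third (4 semitones).

major third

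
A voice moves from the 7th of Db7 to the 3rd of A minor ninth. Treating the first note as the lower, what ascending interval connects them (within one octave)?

A1

Db7 has Cb as its 7th, and A minor ninth has C as its 3rd.
1 letter names make it a unison; at 1 semitone (a half step wider than perfect) the quality is augmented.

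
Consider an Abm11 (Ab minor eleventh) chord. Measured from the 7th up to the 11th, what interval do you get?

P5

The chord tones of Ab minor eleventh are Ab-Cb-Eb-Gb-Bb-Db.
7th = Gb; 11th = Db.
Counting 5 letters and 7 half steps from Gb gives a perfect fifth.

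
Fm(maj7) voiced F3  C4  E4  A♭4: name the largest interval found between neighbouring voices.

P5

Adjacent intervals: F3→C4 = perfect fifth; C4→E4 = major third; E4→A♭4 = diminished fourth.
The largest is F3 to C4, a perfect fifth (7 semitones).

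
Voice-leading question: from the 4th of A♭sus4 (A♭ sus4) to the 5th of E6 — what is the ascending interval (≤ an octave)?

A♭sus4 (A♭ sus4) has D♭ as its 4th, and E6 has B as its 5th.
D♭ up to B is 10 semitones, a half step wider than a major sixth, so the interval is augmented.

A6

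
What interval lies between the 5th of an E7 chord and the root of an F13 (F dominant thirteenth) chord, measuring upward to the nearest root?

The 5th of E7 is B; the root of F13 (F dominant thirteenth) is F.
B up to F is 6 semitones, a half step narrower than a perfect fifth, so the interval is diminished.

d5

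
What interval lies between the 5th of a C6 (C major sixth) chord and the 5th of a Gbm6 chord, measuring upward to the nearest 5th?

diminished fifth

C6 (C major sixth) has G as its 5th, and Gbm6 has Db as its 5th.
G up to Db is 6 semitones, a half step narrower than a perfect fifth, so the interval is diminished.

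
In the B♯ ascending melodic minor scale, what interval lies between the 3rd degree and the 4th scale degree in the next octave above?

Spelling the B♯ ascending melodic minor scale: B♯ C𝄪 D♯ E♯ F𝄪 G𝄪 A𝄪.
3rd degree = D♯; 4th scale degree (up an octave) = E♯.
From D♯ to E♯ is 14 semitones, exactly the major ninth.

major 9th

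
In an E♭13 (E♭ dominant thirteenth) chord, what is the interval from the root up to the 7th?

minor 7th

E♭13: E♭ G B♭ D♭ F C.
The root is E♭ and the 7th is D♭.
7 letter names make it a seventh; at 10 semitones (a half step narrower than major) the quality is minor.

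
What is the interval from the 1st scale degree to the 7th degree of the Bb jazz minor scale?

Spelling the Bb jazz minor scale: Bb C Db Eb F G A.
The 1st scale degree is Bb and the 7th scale degree is A.
From Bb to A is 11 semitones, exactly the major seventh.

major seventh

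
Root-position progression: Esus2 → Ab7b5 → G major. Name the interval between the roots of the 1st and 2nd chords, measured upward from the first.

The roots are E and Ab.
From E to Ab: 4 semitones over a fourth = diminished.

diminished 4th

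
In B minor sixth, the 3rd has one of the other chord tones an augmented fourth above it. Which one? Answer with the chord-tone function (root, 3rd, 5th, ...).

6th

Bm6 (B minor sixth): B D F♯ G♯.
The 3rd is D. An augmented fourth above D is G♯.
G♯ is the chord's 6th.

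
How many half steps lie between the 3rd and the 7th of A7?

The chord tones of A7 (A dominant seventh) are A-C#-E-G.
C# to G is a diminished fifth: 6 semitones.

6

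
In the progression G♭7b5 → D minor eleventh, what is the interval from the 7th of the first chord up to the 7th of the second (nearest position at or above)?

augmented 5th

The 7th of G♭7b5 is F♭; the 7th of D minor eleventh is C.
F♭ up to C is 8 semitones, a half step wider than a perfect fifth, so the interval is augmented.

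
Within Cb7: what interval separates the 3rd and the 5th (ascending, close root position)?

minor 3rd

Cb7 is spelled Cb–Eb–Gb–Bbb.
That puts Eb below Gb.
Eb up to Gb is 3 semitones, a half step narrower than a major third, so the interval is minor.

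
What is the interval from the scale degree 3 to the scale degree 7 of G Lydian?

G lydian: G A B C# D E F#.
Scale degree 3 = B; 7th scale degree = F#.
B up to F# spans 5 letter names and 7 semitones — a perfect fifth.

perfect 5th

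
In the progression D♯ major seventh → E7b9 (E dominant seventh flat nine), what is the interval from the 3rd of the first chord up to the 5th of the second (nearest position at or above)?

diminished fourth

The 3rd of D♯ major seventh is F𝄪; the 5th of E7b9 (E dominant seventh flat nine) is B.
F𝄪 up to B is 4 semitones, a half step narrower than a perfect fourth, so the interval is diminished.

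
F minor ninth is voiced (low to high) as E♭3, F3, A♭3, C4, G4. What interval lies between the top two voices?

Those voices are C4 and G4.
C up to G spans 5 letter names and 7 semitones — a perfect fifth.

perfect fifth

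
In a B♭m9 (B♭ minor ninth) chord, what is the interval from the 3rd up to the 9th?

The chord tones of B♭m9 (B♭ minor ninth) are B♭–D♭–F–A♭–C.
3rd = D♭; 9th = C.
Counting 7 letters and 11 half steps from D♭ gives a major seventh.

major seventh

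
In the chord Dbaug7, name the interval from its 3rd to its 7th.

diminished fifth

Spelling the chord: Db, F, A, Cb.
So we need the interval from F up to Cb.
From F to Cb: 6 semitones over a fifth = diminished.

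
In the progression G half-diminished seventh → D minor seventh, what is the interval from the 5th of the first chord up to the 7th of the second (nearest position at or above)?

The 5th of G half-diminished seventh is Db; the 7th of D minor seventh is C.
Db up to C spans 7 letter names and 11 semitones — a major seventh.

major seventh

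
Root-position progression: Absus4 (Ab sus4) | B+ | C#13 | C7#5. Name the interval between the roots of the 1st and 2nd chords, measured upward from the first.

The roots are Ab and B.
2 letter names make it a second; at 3 semitones (a half step wider than major) the quality is augmented.

augmented second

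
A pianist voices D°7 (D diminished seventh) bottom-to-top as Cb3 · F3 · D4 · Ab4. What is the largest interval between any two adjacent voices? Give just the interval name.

major sixth

Adjacent intervals: Cb3→F3 = augmented fourth; F3→D4 = major sixth; D4→Ab4 = diminished fifth.
The largest is F3 to D4, a major sixth (9 semitones).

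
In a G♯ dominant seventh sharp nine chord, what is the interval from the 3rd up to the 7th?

Spelling the chord: G♯ B♯ D♯ F♯ A𝄪.
The 3rd is B♯ and the 7th is F♯.
B♯ up to F♯ is 6 semitones, a half step narrower than a perfect fifth, so the interval is diminished.

d5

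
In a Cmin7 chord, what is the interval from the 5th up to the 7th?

minor third

Cmin7 (C minor seventh): C-Eb-G-Bb.
That puts G below Bb.
From G to Bb: 3 semitones over a third = minor.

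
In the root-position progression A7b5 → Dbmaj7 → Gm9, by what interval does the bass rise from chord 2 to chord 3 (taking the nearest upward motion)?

augmented fourth

The roots are Db and G.
From Db to G: 6 semitones over a fourth = augmented.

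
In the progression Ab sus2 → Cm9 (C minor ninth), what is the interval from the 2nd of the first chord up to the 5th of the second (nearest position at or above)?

Ab sus2 has Bb as its 2nd, and Cm9 (C minor ninth) has G as its 5th.
From Bb to G is 9 semitones, exactly the major sixth.

major sixth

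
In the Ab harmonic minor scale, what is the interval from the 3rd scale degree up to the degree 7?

Ab harmonic minor: Ab Bb Cb Db Eb Fb G.
The 3rd scale degree is Cb and the 7th degree is G.
From Cb to G: 8 semitones over a fifth = augmented.

augmented fifth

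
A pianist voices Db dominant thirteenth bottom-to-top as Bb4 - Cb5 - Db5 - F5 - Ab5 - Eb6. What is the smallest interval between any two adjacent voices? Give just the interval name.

minor second

Adjacent intervals: Bb4→Cb5 = minor second; Cb5→Db5 = major second; Db5→F5 = major third; F5→Ab5 = minor third; Ab5→Eb6 = perfect fifth.
The smallest is Bb4 to Cb5, a minor second (1 semitone).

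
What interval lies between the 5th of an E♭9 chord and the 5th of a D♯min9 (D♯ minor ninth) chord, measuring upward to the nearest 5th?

A7

The 5th of E♭9 is B♭; the 5th of D♯min9 (D♯ minor ninth) is A♯.
7 letter names make it a seventh; at 12 semitones (a half step wider than major) the quality is augmented.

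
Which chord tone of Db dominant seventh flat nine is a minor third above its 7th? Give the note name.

Ebb

Spelling the chord: Db-F-Ab-Cb-Ebb.
The 7th is Cb. A minor third above Cb is Ebb.
Ebb is the chord's 9th.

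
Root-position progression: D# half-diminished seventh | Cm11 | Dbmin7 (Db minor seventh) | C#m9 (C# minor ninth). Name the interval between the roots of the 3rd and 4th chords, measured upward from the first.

The roots are Db and C#.
7 letter names make it a seventh; at 12 semitones (a half step wider than major) the quality is augmented.

A7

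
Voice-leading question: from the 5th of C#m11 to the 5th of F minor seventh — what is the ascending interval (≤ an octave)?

diminished fourth

C#m11 has G# as its 5th, and F minor seventh has C as its 5th.
From G# to C: 4 semitones over a fourth = diminished.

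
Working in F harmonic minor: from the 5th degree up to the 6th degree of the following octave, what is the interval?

Spelling F harmonic minor: F G A♭ B♭ C D♭ E.
So we need the interval from C up to D♭.
9 letter names make it a ninth; at 13 semitones (a half step narrower than major) the quality is minor.

minor ninth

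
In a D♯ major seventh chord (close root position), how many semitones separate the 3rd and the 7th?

7

The chord tones of D♯Δ7 (D♯ major seventh) are D♯ F𝄪 A♯ C𝄪.
F𝄪 to C𝄪 is a perfect fifth: 7 semitones.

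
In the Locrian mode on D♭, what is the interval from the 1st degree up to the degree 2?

D♭ locrian: D♭ E𝄫 F♭ G♭ A𝄫 B𝄫 C♭.
So we need the interval from D♭ up to E𝄫.
D♭ up to E𝄫 is 1 semitone, a half step narrower than a major second, so the interval is minor.

minor 2nd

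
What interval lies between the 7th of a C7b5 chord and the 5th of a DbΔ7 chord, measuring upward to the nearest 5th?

minor seventh

C7b5 has Bb as its 7th, and DbΔ7 has Ab as its 5th.
Bb up to Ab is 10 semitones, a half step narrower than a major seventh, so the interval is minor.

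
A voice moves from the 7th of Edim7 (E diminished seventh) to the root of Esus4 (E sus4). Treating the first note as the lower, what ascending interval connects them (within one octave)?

Edim7 (E diminished seventh) has D♭ as its 7th, and Esus4 (E sus4) has E as its root.
From D♭ to E: 3 semitones over a second = augmented.

augmented 2nd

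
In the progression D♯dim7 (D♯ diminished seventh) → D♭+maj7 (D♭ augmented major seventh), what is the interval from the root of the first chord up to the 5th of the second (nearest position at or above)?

diminished fifth

The root of D♯dim7 (D♯ diminished seventh) is D♯; the 5th of D♭+maj7 (D♭ augmented major seventh) is A.
5 letter names make it a fifth; at 6 semitones (a half step narrower than perfect) the quality is diminished.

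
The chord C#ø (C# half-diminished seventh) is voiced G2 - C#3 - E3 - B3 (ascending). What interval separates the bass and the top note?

The outer voices are G2 and B3.
G up to B spans 10 letter names and 16 semitones — a major tenth.

M10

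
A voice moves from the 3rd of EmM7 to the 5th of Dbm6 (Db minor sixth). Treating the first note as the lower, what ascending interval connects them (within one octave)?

minor 2nd

The 3rd of EmM7 is G; the 5th of Dbm6 (Db minor sixth) is Ab.
2 letter names make it a second; at 1 semitone (a half step narrower than major) the quality is minor.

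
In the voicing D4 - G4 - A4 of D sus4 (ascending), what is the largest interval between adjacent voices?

Adjacent intervals: D4→G4 = perfect fourth; G4→A4 = major second.
The largest is D4 to G4, a perfect fourth (5 semitones).

perfect 4th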